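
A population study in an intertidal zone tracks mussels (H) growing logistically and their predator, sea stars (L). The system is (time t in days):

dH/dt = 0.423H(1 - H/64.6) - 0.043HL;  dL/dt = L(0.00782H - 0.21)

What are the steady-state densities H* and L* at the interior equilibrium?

From dL/dt = 0 with L > 0: 0.00782H* = 0.21, so H* = 26.9.
Substitute into dH/dt = 0: 0.423(1 - 26.9/64.6) = 0.043L*.
The bracket is 0.584, giving L* = 0.247/0.043 = 5.75.

H* ≈ 26.9, L* ≈ 5.75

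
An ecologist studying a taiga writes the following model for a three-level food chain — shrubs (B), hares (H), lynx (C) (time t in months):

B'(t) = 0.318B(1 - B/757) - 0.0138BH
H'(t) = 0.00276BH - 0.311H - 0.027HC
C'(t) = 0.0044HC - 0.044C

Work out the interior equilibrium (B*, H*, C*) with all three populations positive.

B* ≈ 428, H* ≈ 10, C* ≈ 32.3

From dC/dt = 0: 0.0044H* = 0.044, so H* = 10.
From dB/dt = 0: 0.318(1 - B*/757) = 0.0138·10, giving B* = 757·(1 - 0.434) = 428.
From dH/dt = 0: 0.00276·428 - 0.311 = 0.027C*, so C* = 0.872/0.027 = 32.3.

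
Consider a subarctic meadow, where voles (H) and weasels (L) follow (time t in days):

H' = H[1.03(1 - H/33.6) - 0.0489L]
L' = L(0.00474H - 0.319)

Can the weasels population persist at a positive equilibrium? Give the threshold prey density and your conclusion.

The predator equation gives dL/dt > 0 only when H > 0.319/0.00474 = 67.3.
Without the predator, H → K = 33.6. Since 33.6 < 67.3, the predator cannot invade.

Threshold H = 67.3; K < 67.3, so no, the predator goes extinct.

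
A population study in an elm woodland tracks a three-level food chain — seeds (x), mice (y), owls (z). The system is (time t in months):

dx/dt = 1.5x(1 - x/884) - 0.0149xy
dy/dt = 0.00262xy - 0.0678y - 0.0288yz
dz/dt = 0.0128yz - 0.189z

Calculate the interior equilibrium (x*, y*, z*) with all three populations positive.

From dz/dt = 0: 0.0128y* = 0.189, so y* = 14.8.
From dx/dt = 0: 1.5(1 - x*/884) = 0.0149·14.8, giving x* = 884·(1 - 0.147) = 754.
From dy/dt = 0: 0.00262·754 - 0.0678 = 0.0288z*, so z* = 1.91/0.0288 = 66.3.

x* ≈ 754, y* ≈ 14.8, z* ≈ 66.3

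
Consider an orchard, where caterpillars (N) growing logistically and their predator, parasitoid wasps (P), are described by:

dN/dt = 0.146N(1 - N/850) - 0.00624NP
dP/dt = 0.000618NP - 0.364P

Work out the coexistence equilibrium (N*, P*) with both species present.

N* ≈ 589, P* ≈ 7.18

From dP/dt = 0 with P > 0: 0.000618N* = 0.364, so N* = 589.
Substitute into dN/dt = 0: 0.146(1 - 589/850) = 0.00624P*.
The bracket is 0.307, giving P* = 0.0448/0.00624 = 7.18.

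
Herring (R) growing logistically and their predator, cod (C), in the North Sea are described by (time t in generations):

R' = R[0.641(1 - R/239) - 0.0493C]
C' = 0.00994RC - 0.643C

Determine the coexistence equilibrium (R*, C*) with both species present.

From dC/dt = 0 with C > 0: 0.00994R* = 0.643, so R* = 64.7.
Substitute into dR/dt = 0: 0.641(1 - 64.7/239) = 0.0493C*.
The bracket is 0.729, giving C* = 0.468/0.0493 = 9.48.

R* ≈ 64.7, C* ≈ 9.48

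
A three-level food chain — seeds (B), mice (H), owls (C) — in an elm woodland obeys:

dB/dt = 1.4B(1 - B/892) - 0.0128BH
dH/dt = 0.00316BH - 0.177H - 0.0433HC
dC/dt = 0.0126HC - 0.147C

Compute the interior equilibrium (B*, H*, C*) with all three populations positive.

From dC/dt = 0: 0.0126H* = 0.147, so H* = 11.7.
From dB/dt = 0: 1.4(1 - B*/892) = 0.0128·11.7, giving B* = 892·(1 - 0.107) = 797.
From dH/dt = 0: 0.00316·797 - 0.177 = 0.0433C*, so C* = 2.34/0.0433 = 54.1.

B* ≈ 797, H* ≈ 11.7, C* ≈ 54.1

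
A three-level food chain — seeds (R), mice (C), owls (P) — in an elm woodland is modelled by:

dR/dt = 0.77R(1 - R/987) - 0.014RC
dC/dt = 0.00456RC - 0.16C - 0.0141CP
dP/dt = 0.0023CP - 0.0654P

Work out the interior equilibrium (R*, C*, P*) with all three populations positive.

From dP/dt = 0: 0.0023C* = 0.0654, so C* = 28.4.
From dR/dt = 0: 0.77(1 - R*/987) = 0.014·28.4, giving R* = 987·(1 - 0.517) = 477.
From dC/dt = 0: 0.00456·477 - 0.16 = 0.0141P*, so P* = 2.01/0.0141 = 143.

R* ≈ 477, C* ≈ 28.4, P* ≈ 143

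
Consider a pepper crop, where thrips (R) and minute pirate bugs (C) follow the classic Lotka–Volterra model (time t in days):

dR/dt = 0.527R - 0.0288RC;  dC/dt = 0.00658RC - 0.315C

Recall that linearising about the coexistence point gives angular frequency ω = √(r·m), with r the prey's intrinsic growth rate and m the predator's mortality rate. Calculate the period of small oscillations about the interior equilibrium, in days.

Here r = 0.527 and m = 0.315, so r·m = 0.166.
ω = √0.166 = 0.407 per day, hence T = 2π/ω ≈ 15.4 days.

T ≈ 15.4 days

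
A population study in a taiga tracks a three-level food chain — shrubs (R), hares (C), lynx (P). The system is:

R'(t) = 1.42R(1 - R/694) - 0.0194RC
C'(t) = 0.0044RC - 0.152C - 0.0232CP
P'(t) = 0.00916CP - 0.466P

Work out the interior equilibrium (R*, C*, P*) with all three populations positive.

From dP/dt = 0: 0.00916C* = 0.466, so C* = 50.9.
From dR/dt = 0: 1.42(1 - R*/694) = 0.0194·50.9, giving R* = 694·(1 - 0.695) = 212.
From dC/dt = 0: 0.0044·212 - 0.152 = 0.0232P*, so P* = 0.779/0.0232 = 33.6.

R* ≈ 212, C* ≈ 50.9, P* ≈ 33.6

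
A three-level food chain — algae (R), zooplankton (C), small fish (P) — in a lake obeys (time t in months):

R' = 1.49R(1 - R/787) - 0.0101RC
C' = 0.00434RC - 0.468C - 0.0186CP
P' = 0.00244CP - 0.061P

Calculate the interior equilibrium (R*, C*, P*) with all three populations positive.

From dP/dt = 0: 0.00244C* = 0.061, so C* = 25.
From dR/dt = 0: 1.49(1 - R*/787) = 0.0101·25, giving R* = 787·(1 - 0.169) = 654.
From dC/dt = 0: 0.00434·654 - 0.468 = 0.0186P*, so P* = 2.37/0.0186 = 127.

R* ≈ 654, C* ≈ 25, P* ≈ 127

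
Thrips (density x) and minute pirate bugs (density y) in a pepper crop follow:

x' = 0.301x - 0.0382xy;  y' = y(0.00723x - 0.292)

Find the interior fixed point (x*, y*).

Set dy/dt = 0 with y > 0: 0.00723x - 0.292 = 0, so x* = 0.292/0.00723 = 40.4.
Set dx/dt = 0 with x > 0: 0.301 - 0.0382y = 0, so y* = 0.301/0.0382 = 7.88.

x* ≈ 40.4, y* ≈ 7.88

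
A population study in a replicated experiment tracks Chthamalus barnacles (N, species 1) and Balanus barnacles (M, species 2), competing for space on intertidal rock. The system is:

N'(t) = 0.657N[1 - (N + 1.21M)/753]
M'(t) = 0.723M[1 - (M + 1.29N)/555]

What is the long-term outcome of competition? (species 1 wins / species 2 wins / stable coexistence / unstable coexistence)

species 1 excludes species 2

Compare the nullcline intercepts: K1/α12 = 753/1.21 = 622 > K2 = 555; K2/α21 = 555/1.29 = 430 < K1 = 753.
Since the inequalities point opposite ways, species 1 can invade but species 2 cannot.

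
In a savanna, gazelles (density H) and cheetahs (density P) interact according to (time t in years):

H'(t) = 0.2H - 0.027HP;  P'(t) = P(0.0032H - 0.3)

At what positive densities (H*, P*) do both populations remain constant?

H* ≈ 93.7, P* ≈ 7.41

Set dP/dt = 0 with P > 0: 0.0032H - 0.3 = 0, so H* = 0.3/0.0032 = 93.7.
Set dH/dt = 0 with H > 0: 0.2 - 0.027P = 0, so P* = 0.2/0.027 = 7.41.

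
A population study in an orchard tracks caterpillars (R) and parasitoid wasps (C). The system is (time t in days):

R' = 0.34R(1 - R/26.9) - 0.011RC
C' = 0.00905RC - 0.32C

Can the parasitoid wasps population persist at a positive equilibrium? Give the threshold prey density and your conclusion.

Threshold R = 35.4; K < 35.4, so no, the predator goes extinct.

The predator equation gives dC/dt > 0 only when R > 0.32/0.00905 = 35.4.
Without the predator, R → K = 26.9. Since 26.9 < 35.4, the predator cannot invade.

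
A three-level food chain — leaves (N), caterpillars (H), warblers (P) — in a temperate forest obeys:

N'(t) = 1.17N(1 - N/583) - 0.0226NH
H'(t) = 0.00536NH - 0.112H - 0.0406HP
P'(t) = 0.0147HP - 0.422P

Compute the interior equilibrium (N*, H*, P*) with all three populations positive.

From dP/dt = 0: 0.0147H* = 0.422, so H* = 28.7.
From dN/dt = 0: 1.17(1 - N*/583) = 0.0226·28.7, giving N* = 583·(1 - 0.555) = 260.
From dH/dt = 0: 0.00536·260 - 0.112 = 0.0406P*, so P* = 1.28/0.0406 = 31.5.

N* ≈ 260, H* ≈ 28.7, P* ≈ 31.5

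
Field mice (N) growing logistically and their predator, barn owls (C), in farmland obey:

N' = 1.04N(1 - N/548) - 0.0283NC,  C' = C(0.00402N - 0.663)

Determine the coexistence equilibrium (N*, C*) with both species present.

N* ≈ 165, C* ≈ 25.7

From dC/dt = 0 with C > 0: 0.00402N* = 0.663, so N* = 165.
Substitute into dN/dt = 0: 1.04(1 - 165/548) = 0.0283C*.
The bracket is 0.699, giving C* = 0.727/0.0283 = 25.7.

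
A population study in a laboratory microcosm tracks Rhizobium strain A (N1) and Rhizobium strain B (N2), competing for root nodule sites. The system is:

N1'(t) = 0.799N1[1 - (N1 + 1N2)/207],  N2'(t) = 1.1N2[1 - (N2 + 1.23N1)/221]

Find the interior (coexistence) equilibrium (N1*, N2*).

Setting both brackets to zero gives the nullclines N1 + 1N2 = 207 and 1.23N1 + N2 = 221.
Substituting N2 = 221 - 1.23N1 into the first: N1(1 - 1·1.23) = 207 - 1·221.
So N1* = -14/-0.23 = 60.9, and then N2* = 221 - 1.23·60.9 = 146.

N1* ≈ 60.9, N2* ≈ 146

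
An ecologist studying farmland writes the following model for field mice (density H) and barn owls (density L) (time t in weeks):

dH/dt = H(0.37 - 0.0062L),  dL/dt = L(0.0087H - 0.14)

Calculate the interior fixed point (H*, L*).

Set dL/dt = 0 with L > 0: 0.0087H - 0.14 = 0, so H* = 0.14/0.0087 = 16.1.
Set dH/dt = 0 with H > 0: 0.37 - 0.0062L = 0, so L* = 0.37/0.0062 = 59.7.

H* ≈ 16.1, L* ≈ 59.7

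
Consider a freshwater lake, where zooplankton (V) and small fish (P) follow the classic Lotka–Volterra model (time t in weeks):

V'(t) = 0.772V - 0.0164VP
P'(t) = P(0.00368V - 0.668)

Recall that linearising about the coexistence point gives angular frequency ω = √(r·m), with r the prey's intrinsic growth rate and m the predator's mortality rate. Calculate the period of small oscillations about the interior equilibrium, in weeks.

Here r = 0.772 and m = 0.668, so r·m = 0.516.
ω = √0.516 = 0.718 per week, hence T = 2π/ω ≈ 8.75 weeks.

T ≈ 8.75 weeks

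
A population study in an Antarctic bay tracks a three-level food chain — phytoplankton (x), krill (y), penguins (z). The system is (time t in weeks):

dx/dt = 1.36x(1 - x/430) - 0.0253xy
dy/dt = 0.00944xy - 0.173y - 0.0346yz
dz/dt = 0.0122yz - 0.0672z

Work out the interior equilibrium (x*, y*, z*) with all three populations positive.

From dz/dt = 0: 0.0122y* = 0.0672, so y* = 5.51.
From dx/dt = 0: 1.36(1 - x*/430) = 0.0253·5.51, giving x* = 430·(1 - 0.102) = 386.
From dy/dt = 0: 0.00944·386 - 0.173 = 0.0346z*, so z* = 3.47/0.0346 = 100.

x* ≈ 386, y* ≈ 5.51, z* ≈ 100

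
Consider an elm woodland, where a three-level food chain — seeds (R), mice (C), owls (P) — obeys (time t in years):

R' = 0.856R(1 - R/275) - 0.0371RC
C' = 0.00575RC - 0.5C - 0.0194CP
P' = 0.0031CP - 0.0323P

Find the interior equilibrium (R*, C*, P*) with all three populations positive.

From dP/dt = 0: 0.0031C* = 0.0323, so C* = 10.4.
From dR/dt = 0: 0.856(1 - R*/275) = 0.0371·10.4, giving R* = 275·(1 - 0.452) = 151.
From dC/dt = 0: 0.00575·151 - 0.5 = 0.0194P*, so P* = 0.367/0.0194 = 18.9.

R* ≈ 151, C* ≈ 10.4, P* ≈ 18.9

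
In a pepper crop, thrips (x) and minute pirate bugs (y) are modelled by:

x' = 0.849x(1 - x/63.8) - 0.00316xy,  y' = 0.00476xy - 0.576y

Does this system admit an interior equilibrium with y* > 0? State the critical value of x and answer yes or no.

Threshold x = 121; K < 121, so no, the predator goes extinct.

The predator equation gives dy/dt > 0 only when x > 0.576/0.00476 = 121.
Without the predator, x → K = 63.8. Since 63.8 < 121, the predator cannot invade.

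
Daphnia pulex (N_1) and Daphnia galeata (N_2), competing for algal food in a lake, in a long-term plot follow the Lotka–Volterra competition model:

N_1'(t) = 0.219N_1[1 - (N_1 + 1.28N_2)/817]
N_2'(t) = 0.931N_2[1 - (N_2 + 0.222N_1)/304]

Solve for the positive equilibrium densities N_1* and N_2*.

Setting both brackets to zero gives the nullclines N_1 + 1.28N_2 = 817 and 0.222N_1 + N_2 = 304.
Substituting N_2 = 304 - 0.222N_1 into the first: N_1(1 - 1.28·0.222) = 817 - 1.28·304.
So N_1* = 428/0.716 = 598, and then N_2* = 304 - 0.222·598 = 171.

N_1* ≈ 598, N_2* ≈ 171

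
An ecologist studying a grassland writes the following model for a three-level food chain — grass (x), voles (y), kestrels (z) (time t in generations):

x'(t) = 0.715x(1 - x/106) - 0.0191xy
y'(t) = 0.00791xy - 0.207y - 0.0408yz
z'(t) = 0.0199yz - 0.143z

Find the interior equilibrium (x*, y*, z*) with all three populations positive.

x* ≈ 85.7, y* ≈ 7.19, z* ≈ 11.5

From dz/dt = 0: 0.0199y* = 0.143, so y* = 7.19.
From dx/dt = 0: 0.715(1 - x*/106) = 0.0191·7.19, giving x* = 106·(1 - 0.192) = 85.7.
From dy/dt = 0: 0.00791·85.7 - 0.207 = 0.0408z*, so z* = 0.471/0.0408 = 11.5.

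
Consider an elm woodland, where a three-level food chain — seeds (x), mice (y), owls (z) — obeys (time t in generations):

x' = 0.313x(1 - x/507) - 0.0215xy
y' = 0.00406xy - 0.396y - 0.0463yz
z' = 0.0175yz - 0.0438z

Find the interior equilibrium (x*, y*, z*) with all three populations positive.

From dz/dt = 0: 0.0175y* = 0.0438, so y* = 2.5.
From dx/dt = 0: 0.313(1 - x*/507) = 0.0215·2.5, giving x* = 507·(1 - 0.172) = 420.
From dy/dt = 0: 0.00406·420 - 0.396 = 0.0463z*, so z* = 1.31/0.0463 = 28.3.

x* ≈ 420, y* ≈ 2.5, z* ≈ 28.3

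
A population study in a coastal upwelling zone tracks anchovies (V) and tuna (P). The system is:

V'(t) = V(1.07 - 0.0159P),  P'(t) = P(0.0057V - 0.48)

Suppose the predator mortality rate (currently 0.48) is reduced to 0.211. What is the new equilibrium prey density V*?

At the interior fixed point, setting dP/dt = 0 with P > 0 fixes V* = (predator death rate)/(VP coefficient) — independent of the other coefficients.
With the change, V* = 0.211/0.0057 = 37; it falls from 84.2.

V* ≈ 37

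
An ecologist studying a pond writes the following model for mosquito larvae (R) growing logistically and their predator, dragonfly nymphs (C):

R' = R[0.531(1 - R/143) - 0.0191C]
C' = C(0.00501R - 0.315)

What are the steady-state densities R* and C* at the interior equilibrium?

R* ≈ 62.9, C* ≈ 15.6

From dC/dt = 0 with C > 0: 0.00501R* = 0.315, so R* = 62.9.
Substitute into dR/dt = 0: 0.531(1 - 62.9/143) = 0.0191C*.
The bracket is 0.56, giving C* = 0.298/0.0191 = 15.6.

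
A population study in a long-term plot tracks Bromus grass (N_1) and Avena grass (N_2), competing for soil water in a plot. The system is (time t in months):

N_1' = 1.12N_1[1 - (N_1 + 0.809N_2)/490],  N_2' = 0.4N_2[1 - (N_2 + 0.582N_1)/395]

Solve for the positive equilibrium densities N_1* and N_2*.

Setting both brackets to zero gives the nullclines N_1 + 0.809N_2 = 490 and 0.582N_1 + N_2 = 395.
Substituting N_2 = 395 - 0.582N_1 into the first: N_1(1 - 0.809·0.582) = 490 - 0.809·395.
So N_1* = 170/0.529 = 322, and then N_2* = 395 - 0.582·322 = 208.

N_1* ≈ 322, N_2* ≈ 208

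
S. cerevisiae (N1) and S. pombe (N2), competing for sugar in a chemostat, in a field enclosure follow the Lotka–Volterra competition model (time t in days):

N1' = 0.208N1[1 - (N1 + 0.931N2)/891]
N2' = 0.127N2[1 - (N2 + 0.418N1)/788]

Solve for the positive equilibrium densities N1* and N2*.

Setting both brackets to zero gives the nullclines N1 + 0.931N2 = 891 and 0.418N1 + N2 = 788.
Substituting N2 = 788 - 0.418N1 into the first: N1(1 - 0.931·0.418) = 891 - 0.931·788.
So N1* = 157/0.611 = 258, and then N2* = 788 - 0.418·258 = 680.

N1* ≈ 258, N2* ≈ 680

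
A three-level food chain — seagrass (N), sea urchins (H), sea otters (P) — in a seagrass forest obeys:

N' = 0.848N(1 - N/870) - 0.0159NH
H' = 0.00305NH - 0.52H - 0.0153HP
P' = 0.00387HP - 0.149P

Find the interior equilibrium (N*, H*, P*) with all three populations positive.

N* ≈ 242, H* ≈ 38.5, P* ≈ 14.2

From dP/dt = 0: 0.00387H* = 0.149, so H* = 38.5.
From dN/dt = 0: 0.848(1 - N*/870) = 0.0159·38.5, giving N* = 870·(1 - 0.722) = 242.
From dH/dt = 0: 0.00305·242 - 0.52 = 0.0153P*, so P* = 0.218/0.0153 = 14.2.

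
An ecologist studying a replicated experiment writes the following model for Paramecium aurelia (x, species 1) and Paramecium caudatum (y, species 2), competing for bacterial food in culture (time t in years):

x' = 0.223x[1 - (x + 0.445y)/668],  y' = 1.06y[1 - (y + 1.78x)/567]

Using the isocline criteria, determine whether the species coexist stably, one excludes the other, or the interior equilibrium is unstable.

species 1 excludes species 2

Compare the nullcline intercepts: K1/α12 = 668/0.445 = 1500 > K2 = 567; K2/α21 = 567/1.78 = 319 < K1 = 668.
Since the inequalities point opposite ways, species 1 can invade but species 2 cannot.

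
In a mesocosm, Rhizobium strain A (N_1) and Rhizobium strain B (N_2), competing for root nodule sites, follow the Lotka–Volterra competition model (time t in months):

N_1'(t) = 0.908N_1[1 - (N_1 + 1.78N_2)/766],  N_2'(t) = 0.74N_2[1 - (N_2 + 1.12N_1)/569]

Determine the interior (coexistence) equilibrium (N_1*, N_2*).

Setting both brackets to zero gives the nullclines N_1 + 1.78N_2 = 766 and 1.12N_1 + N_2 = 569.
Substituting N_2 = 569 - 1.12N_1 into the first: N_1(1 - 1.78·1.12) = 766 - 1.78·569.
So N_1* = -247/-0.994 = 248, and then N_2* = 569 - 1.12·248 = 291.

N_1* ≈ 248, N_2* ≈ 291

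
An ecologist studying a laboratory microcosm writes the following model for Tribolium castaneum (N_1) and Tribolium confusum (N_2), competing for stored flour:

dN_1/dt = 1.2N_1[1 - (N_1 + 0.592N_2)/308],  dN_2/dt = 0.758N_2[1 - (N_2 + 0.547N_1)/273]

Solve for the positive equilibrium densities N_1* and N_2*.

Setting both brackets to zero gives the nullclines N_1 + 0.592N_2 = 308 and 0.547N_1 + N_2 = 273.
Substituting N_2 = 273 - 0.547N_1 into the first: N_1(1 - 0.592·0.547) = 308 - 0.592·273.
So N_1* = 146/0.676 = 216, and then N_2* = 273 - 0.547·216 = 155.

N_1* ≈ 216, N_2* ≈ 155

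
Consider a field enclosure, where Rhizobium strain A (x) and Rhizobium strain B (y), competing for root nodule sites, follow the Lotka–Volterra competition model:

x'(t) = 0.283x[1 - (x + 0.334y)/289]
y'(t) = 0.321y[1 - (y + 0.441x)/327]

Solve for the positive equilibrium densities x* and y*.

Setting both brackets to zero gives the nullclines x + 0.334y = 289 and 0.441x + y = 327.
Substituting y = 327 - 0.441x into the first: x(1 - 0.334·0.441) = 289 - 0.334·327.
So x* = 180/0.853 = 211, and then y* = 327 - 0.441·211 = 234.

x* ≈ 211, y* ≈ 234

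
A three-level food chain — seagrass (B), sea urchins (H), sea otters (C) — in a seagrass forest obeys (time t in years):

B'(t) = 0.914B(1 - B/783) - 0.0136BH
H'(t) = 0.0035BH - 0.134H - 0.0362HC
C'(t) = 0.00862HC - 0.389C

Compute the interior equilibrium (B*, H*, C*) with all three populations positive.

From dC/dt = 0: 0.00862H* = 0.389, so H* = 45.1.
From dB/dt = 0: 0.914(1 - B*/783) = 0.0136·45.1, giving B* = 783·(1 - 0.671) = 257.
From dH/dt = 0: 0.0035·257 - 0.134 = 0.0362C*, so C* = 0.766/0.0362 = 21.2.

B* ≈ 257, H* ≈ 45.1, C* ≈ 21.2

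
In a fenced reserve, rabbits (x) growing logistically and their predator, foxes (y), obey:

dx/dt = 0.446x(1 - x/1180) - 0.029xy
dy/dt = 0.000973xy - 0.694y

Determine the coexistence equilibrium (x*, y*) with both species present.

x* ≈ 713, y* ≈ 6.08

From dy/dt = 0 with y > 0: 0.000973x* = 0.694, so x* = 713.
Substitute into dx/dt = 0: 0.446(1 - 713/1180) = 0.029y*.
The bracket is 0.396, giving y* = 0.176/0.029 = 6.08.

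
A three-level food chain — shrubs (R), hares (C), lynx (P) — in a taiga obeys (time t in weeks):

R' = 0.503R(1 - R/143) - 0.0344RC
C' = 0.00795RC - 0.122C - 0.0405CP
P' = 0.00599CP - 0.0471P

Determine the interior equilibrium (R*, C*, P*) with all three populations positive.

From dP/dt = 0: 0.00599C* = 0.0471, so C* = 7.86.
From dR/dt = 0: 0.503(1 - R*/143) = 0.0344·7.86, giving R* = 143·(1 - 0.538) = 66.1.
From dC/dt = 0: 0.00795·66.1 - 0.122 = 0.0405P*, so P* = 0.404/0.0405 = 9.96.

R* ≈ 66.1, C* ≈ 7.86, P* ≈ 9.96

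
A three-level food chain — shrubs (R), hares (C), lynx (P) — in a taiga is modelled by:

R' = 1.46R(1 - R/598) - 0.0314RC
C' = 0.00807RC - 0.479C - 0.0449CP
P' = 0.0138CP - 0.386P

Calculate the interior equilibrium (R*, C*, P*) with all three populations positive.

R* ≈ 238, C* ≈ 28, P* ≈ 32.2

From dP/dt = 0: 0.0138C* = 0.386, so C* = 28.
From dR/dt = 0: 1.46(1 - R*/598) = 0.0314·28, giving R* = 598·(1 - 0.602) = 238.
From dC/dt = 0: 0.00807·238 - 0.479 = 0.0449P*, so P* = 1.44/0.0449 = 32.2.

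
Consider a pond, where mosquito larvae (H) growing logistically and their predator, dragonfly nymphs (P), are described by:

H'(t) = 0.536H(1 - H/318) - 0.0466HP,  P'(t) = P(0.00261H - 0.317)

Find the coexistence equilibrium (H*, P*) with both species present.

H* ≈ 121, P* ≈ 7.11

From dP/dt = 0 with P > 0: 0.00261H* = 0.317, so H* = 121.
Substitute into dH/dt = 0: 0.536(1 - 121/318) = 0.0466P*.
The bracket is 0.618, giving P* = 0.331/0.0466 = 7.11.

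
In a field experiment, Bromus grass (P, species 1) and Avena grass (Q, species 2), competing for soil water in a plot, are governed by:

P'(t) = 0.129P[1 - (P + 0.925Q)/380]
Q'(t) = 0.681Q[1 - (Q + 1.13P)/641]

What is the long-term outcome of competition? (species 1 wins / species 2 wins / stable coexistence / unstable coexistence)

species 2 excludes species 1

Compare the nullcline intercepts: K1/α12 = 380/0.925 = 411 < K2 = 641; K2/α21 = 641/1.13 = 567 > K1 = 380.
Since the inequalities point opposite ways, species 2 can invade but species 1 cannot.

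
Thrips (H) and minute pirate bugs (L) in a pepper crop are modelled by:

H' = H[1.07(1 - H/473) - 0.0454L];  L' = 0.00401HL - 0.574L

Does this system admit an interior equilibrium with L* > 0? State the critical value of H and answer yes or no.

Threshold H = 143; K > 143, so yes, the predator persists.

The predator equation gives dL/dt > 0 only when H > 0.574/0.00401 = 143.
Without the predator, H → K = 473. Since 473 > 143, the predator can invade and persist.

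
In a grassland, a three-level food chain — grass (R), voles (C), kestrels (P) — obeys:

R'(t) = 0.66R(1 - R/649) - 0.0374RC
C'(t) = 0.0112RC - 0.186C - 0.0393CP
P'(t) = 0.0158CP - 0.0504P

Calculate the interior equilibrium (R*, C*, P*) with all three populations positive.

From dP/dt = 0: 0.0158C* = 0.0504, so C* = 3.19.
From dR/dt = 0: 0.66(1 - R*/649) = 0.0374·3.19, giving R* = 649·(1 - 0.181) = 532.
From dC/dt = 0: 0.0112·532 - 0.186 = 0.0393P*, so P* = 5.77/0.0393 = 147.

R* ≈ 532, C* ≈ 3.19, P* ≈ 147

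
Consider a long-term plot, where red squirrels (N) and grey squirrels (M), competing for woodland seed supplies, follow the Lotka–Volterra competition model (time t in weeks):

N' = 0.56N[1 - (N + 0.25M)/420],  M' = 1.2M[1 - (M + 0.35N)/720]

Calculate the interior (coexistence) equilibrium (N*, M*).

Setting both brackets to zero gives the nullclines N + 0.25M = 420 and 0.35N + M = 720.
Substituting M = 720 - 0.35N into the first: N(1 - 0.25·0.35) = 420 - 0.25·720.
So N* = 240/0.912 = 263, and then M* = 720 - 0.35·263 = 628.

N* ≈ 263, M* ≈ 628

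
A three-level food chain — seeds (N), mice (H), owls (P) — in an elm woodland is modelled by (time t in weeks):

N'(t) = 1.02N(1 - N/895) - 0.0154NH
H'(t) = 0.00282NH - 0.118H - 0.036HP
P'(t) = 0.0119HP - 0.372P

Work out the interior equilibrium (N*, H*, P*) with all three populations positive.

N* ≈ 473, H* ≈ 31.3, P* ≈ 33.7

From dP/dt = 0: 0.0119H* = 0.372, so H* = 31.3.
From dN/dt = 0: 1.02(1 - N*/895) = 0.0154·31.3, giving N* = 895·(1 - 0.472) = 473.
From dH/dt = 0: 0.00282·473 - 0.118 = 0.036P*, so P* = 1.21/0.036 = 33.7.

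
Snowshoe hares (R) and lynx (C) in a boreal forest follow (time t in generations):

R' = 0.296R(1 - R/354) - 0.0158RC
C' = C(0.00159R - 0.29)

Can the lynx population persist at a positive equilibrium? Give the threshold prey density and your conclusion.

Threshold R = 182; K > 182, so yes, the predator persists.

The predator equation gives dC/dt > 0 only when R > 0.29/0.00159 = 182.
Without the predator, R → K = 354. Since 354 > 182, the predator can invade and persist.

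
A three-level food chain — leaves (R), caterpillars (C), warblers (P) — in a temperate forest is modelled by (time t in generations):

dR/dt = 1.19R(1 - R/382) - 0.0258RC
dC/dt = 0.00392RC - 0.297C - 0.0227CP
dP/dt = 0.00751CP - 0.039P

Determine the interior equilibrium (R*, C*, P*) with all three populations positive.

From dP/dt = 0: 0.00751C* = 0.039, so C* = 5.19.
From dR/dt = 0: 1.19(1 - R*/382) = 0.0258·5.19, giving R* = 382·(1 - 0.113) = 339.
From dC/dt = 0: 0.00392·339 - 0.297 = 0.0227P*, so P* = 1.03/0.0227 = 45.5.

R* ≈ 339, C* ≈ 5.19, P* ≈ 45.5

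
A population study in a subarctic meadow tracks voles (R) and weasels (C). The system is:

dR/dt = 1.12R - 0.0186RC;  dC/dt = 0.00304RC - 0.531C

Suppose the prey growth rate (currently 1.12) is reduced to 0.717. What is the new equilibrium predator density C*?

At the interior fixed point, setting dR/dt = 0 with R > 0 fixes C* = (prey growth rate)/(RC coefficient) — independent of the other coefficients.
With the change, C* = 0.717/0.0186 = 38.5; it falls from 60.2.

C* ≈ 38.5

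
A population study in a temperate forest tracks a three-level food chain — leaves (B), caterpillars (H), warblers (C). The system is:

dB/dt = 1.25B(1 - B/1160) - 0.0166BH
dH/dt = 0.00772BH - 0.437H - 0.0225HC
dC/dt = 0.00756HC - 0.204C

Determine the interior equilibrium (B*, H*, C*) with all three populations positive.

B* ≈ 744, H* ≈ 27, C* ≈ 236

From dC/dt = 0: 0.00756H* = 0.204, so H* = 27.
From dB/dt = 0: 1.25(1 - B*/1160) = 0.0166·27, giving B* = 1160·(1 - 0.358) = 744.
From dH/dt = 0: 0.00772·744 - 0.437 = 0.0225C*, so C* = 5.31/0.0225 = 236.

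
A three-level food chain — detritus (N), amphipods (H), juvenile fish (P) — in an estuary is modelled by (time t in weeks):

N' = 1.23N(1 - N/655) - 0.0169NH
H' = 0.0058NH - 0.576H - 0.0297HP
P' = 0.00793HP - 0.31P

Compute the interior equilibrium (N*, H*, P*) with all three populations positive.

From dP/dt = 0: 0.00793H* = 0.31, so H* = 39.1.
From dN/dt = 0: 1.23(1 - N*/655) = 0.0169·39.1, giving N* = 655·(1 - 0.537) = 303.
From dH/dt = 0: 0.0058·303 - 0.576 = 0.0297P*, so P* = 1.18/0.0297 = 39.8.

N* ≈ 303, H* ≈ 39.1, P* ≈ 39.8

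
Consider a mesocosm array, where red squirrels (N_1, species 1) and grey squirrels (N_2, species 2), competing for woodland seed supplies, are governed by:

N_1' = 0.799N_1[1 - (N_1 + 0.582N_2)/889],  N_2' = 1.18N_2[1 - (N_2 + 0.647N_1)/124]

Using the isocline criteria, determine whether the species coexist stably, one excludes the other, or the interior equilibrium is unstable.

species 1 excludes species 2

Compare the nullcline intercepts: K1/α12 = 889/0.582 = 1530 > K2 = 124; K2/α21 = 124/0.647 = 192 < K1 = 889.
Since the inequalities point opposite ways, species 1 can invade but species 2 cannot.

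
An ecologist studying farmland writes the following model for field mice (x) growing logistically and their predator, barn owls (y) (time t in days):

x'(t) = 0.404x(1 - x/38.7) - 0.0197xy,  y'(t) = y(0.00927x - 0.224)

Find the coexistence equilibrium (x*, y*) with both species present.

x* ≈ 24.2, y* ≈ 7.7

From dy/dt = 0 with y > 0: 0.00927x* = 0.224, so x* = 24.2.
Substitute into dx/dt = 0: 0.404(1 - 24.2/38.7) = 0.0197y*.
The bracket is 0.376, giving y* = 0.152/0.0197 = 7.7.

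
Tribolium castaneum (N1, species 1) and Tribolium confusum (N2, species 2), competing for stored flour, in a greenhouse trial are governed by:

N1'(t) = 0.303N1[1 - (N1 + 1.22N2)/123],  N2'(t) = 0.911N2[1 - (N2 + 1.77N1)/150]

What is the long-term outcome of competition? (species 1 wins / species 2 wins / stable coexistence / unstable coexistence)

Compare the nullcline intercepts: K1/α12 = 123/1.22 = 101 < K2 = 150; K2/α21 = 150/1.77 = 84.7 < K1 = 123.
Since both are reversed, neither can invade when rare; the interior point is a saddle.

unstable coexistence (outcome depends on initial conditions)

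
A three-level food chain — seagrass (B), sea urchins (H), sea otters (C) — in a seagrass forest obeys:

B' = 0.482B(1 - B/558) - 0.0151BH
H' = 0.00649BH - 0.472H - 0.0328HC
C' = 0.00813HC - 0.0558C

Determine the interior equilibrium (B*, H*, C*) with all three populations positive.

B* ≈ 438, H* ≈ 6.86, C* ≈ 72.3

From dC/dt = 0: 0.00813H* = 0.0558, so H* = 6.86.
From dB/dt = 0: 0.482(1 - B*/558) = 0.0151·6.86, giving B* = 558·(1 - 0.215) = 438.
From dH/dt = 0: 0.00649·438 - 0.472 = 0.0328C*, so C* = 2.37/0.0328 = 72.3.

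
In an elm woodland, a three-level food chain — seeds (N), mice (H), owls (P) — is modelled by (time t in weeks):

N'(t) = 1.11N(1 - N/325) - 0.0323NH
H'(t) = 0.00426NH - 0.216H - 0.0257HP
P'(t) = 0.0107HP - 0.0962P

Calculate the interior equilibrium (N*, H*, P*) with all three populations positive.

N* ≈ 240, H* ≈ 8.99, P* ≈ 31.4

From dP/dt = 0: 0.0107H* = 0.0962, so H* = 8.99.
From dN/dt = 0: 1.11(1 - N*/325) = 0.0323·8.99, giving N* = 325·(1 - 0.262) = 240.
From dH/dt = 0: 0.00426·240 - 0.216 = 0.0257P*, so P* = 0.806/0.0257 = 31.4.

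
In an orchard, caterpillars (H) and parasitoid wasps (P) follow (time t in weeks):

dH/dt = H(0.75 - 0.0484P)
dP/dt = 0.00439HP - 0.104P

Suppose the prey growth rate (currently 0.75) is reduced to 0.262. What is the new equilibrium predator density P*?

P* ≈ 5.41

At the interior fixed point, setting dH/dt = 0 with H > 0 fixes P* = (prey growth rate)/(HP coefficient) — independent of the other coefficients.
With the change, P* = 0.262/0.0484 = 5.41; it falls from 15.5.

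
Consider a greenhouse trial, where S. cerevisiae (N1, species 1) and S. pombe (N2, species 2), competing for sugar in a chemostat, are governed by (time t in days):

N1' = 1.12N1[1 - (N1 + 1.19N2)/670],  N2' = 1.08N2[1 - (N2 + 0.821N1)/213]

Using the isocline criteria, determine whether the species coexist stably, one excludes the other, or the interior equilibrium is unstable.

species 1 excludes species 2

Compare the nullcline intercepts: K1/α12 = 670/1.19 = 563 > K2 = 213; K2/α21 = 213/0.821 = 259 < K1 = 670.
Since the inequalities point opposite ways, species 1 can invade but species 2 cannot.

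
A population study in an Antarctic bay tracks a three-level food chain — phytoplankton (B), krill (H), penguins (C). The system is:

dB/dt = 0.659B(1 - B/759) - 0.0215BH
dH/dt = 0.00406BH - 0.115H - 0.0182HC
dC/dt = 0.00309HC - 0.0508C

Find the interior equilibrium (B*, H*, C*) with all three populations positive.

From dC/dt = 0: 0.00309H* = 0.0508, so H* = 16.4.
From dB/dt = 0: 0.659(1 - B*/759) = 0.0215·16.4, giving B* = 759·(1 - 0.536) = 352.
From dH/dt = 0: 0.00406·352 - 0.115 = 0.0182C*, so C* = 1.31/0.0182 = 72.2.

B* ≈ 352, H* ≈ 16.4, C* ≈ 72.2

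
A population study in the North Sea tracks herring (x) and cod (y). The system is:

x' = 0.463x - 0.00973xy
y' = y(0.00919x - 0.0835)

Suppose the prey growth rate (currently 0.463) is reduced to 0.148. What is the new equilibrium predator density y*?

At the interior fixed point, setting dx/dt = 0 with x > 0 fixes y* = (prey growth rate)/(xy coefficient) — independent of the other coefficients.
With the change, y* = 0.148/0.00973 = 15.2; it falls from 47.6.

y* ≈ 15.2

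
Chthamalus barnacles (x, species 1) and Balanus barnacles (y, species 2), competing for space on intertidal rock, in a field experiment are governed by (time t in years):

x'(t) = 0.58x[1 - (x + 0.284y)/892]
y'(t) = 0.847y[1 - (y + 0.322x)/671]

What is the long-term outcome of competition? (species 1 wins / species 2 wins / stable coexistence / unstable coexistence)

stable coexistence

Compare the nullcline intercepts: K1/α12 = 892/0.284 = 3140 > K2 = 671; K2/α21 = 671/0.322 = 2080 > K1 = 892.
Since both inequalities hold, each species can invade when rare, so the interior equilibrium is stable.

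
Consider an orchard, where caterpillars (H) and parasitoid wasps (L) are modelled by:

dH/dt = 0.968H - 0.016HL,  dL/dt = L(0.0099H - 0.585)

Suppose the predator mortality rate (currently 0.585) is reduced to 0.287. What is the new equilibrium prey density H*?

H* ≈ 29

At the interior fixed point, setting dL/dt = 0 with L > 0 fixes H* = (predator death rate)/(HL coefficient) — independent of the other coefficients.
With the change, H* = 0.287/0.0099 = 29; it falls from 59.1.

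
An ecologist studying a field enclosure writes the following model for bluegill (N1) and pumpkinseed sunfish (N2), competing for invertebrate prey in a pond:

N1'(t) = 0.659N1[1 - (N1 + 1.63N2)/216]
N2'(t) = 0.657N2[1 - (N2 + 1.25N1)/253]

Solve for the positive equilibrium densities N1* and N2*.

N1* ≈ 189, N2* ≈ 16.4

Setting both brackets to zero gives the nullclines N1 + 1.63N2 = 216 and 1.25N1 + N2 = 253.
Substituting N2 = 253 - 1.25N1 into the first: N1(1 - 1.63·1.25) = 216 - 1.63·253.
So N1* = -196/-1.04 = 189, and then N2* = 253 - 1.25·189 = 16.4.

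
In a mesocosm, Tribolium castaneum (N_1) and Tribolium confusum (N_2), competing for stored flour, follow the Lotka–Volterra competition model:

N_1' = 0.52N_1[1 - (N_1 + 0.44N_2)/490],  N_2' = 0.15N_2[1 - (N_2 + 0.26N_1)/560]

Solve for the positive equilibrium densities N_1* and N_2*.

N_1* ≈ 275, N_2* ≈ 488

Setting both brackets to zero gives the nullclines N_1 + 0.44N_2 = 490 and 0.26N_1 + N_2 = 560.
Substituting N_2 = 560 - 0.26N_1 into the first: N_1(1 - 0.44·0.26) = 490 - 0.44·560.
So N_1* = 244/0.886 = 275, and then N_2* = 560 - 0.26·275 = 488.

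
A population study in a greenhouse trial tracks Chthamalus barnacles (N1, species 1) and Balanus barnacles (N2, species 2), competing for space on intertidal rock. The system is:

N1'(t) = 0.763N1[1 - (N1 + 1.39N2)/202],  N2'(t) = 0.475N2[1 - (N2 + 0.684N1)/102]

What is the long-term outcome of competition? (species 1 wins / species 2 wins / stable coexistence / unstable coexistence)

species 1 excludes species 2

Compare the nullcline intercepts: K1/α12 = 202/1.39 = 145 > K2 = 102; K2/α21 = 102/0.684 = 149 < K1 = 202.
Since the inequalities point opposite ways, species 1 can invade but species 2 cannot.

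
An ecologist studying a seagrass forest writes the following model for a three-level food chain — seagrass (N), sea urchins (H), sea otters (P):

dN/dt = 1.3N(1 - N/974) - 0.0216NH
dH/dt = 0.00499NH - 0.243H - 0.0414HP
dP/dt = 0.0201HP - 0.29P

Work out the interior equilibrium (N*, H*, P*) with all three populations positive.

N* ≈ 741, H* ≈ 14.4, P* ≈ 83.4

From dP/dt = 0: 0.0201H* = 0.29, so H* = 14.4.
From dN/dt = 0: 1.3(1 - N*/974) = 0.0216·14.4, giving N* = 974·(1 - 0.24) = 741.
From dH/dt = 0: 0.00499·741 - 0.243 = 0.0414P*, so P* = 3.45/0.0414 = 83.4.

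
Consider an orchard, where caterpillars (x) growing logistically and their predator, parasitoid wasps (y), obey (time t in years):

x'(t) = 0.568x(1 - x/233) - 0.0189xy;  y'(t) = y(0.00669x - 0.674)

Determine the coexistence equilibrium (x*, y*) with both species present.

x* ≈ 101, y* ≈ 17.1

From dy/dt = 0 with y > 0: 0.00669x* = 0.674, so x* = 101.
Substitute into dx/dt = 0: 0.568(1 - 101/233) = 0.0189y*.
The bracket is 0.568, giving y* = 0.322/0.0189 = 17.1.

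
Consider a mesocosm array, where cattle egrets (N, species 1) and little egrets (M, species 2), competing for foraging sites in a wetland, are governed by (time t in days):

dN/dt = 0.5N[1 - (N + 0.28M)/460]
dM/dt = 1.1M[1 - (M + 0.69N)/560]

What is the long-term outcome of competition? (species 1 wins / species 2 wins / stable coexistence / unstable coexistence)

stable coexistence

Compare the nullcline intercepts: K1/α12 = 460/0.28 = 1640 > K2 = 560; K2/α21 = 560/0.69 = 812 > K1 = 460.
Since both inequalities hold, each species can invade when rare, so the interior equilibrium is stable.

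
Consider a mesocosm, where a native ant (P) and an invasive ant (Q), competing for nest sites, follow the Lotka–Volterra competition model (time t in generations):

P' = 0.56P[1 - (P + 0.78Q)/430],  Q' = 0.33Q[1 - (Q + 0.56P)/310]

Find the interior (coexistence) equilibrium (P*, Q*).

Setting both brackets to zero gives the nullclines P + 0.78Q = 430 and 0.56P + Q = 310.
Substituting Q = 310 - 0.56P into the first: P(1 - 0.78·0.56) = 430 - 0.78·310.
So P* = 188/0.563 = 334, and then Q* = 310 - 0.56·334 = 123.

P* ≈ 334, Q* ≈ 123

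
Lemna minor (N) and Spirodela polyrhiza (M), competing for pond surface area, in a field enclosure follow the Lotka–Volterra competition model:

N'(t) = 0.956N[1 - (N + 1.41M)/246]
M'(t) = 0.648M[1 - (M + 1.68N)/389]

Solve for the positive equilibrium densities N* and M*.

Setting both brackets to zero gives the nullclines N + 1.41M = 246 and 1.68N + M = 389.
Substituting M = 389 - 1.68N into the first: N(1 - 1.41·1.68) = 246 - 1.41·389.
So N* = -302/-1.37 = 221, and then M* = 389 - 1.68·221 = 17.7.

N* ≈ 221, M* ≈ 17.7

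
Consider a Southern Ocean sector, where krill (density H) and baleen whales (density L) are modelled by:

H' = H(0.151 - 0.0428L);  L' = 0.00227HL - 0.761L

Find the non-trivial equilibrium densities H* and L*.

H* ≈ 335, L* ≈ 3.53

Set dL/dt = 0 with L > 0: 0.00227H - 0.761 = 0, so H* = 0.761/0.00227 = 335.
Set dH/dt = 0 with H > 0: 0.151 - 0.0428L = 0, so L* = 0.151/0.0428 = 3.53.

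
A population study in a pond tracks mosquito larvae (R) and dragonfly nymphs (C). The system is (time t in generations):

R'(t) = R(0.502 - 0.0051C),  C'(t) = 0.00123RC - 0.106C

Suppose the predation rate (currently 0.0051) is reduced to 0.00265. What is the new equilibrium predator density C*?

C* ≈ 189

At the interior fixed point, setting dR/dt = 0 with R > 0 fixes C* = (prey growth rate)/(RC coefficient) — independent of the other coefficients.
With the change, C* = 0.502/0.00265 = 189; it rises from 98.4.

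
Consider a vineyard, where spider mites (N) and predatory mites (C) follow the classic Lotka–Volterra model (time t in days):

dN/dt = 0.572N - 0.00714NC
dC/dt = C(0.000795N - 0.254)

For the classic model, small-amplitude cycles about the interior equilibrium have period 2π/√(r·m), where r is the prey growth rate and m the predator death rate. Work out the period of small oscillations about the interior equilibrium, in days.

T ≈ 16.5 days

Here r = 0.572 and m = 0.254, so r·m = 0.145.
ω = √0.145 = 0.381 per day, hence T = 2π/ω ≈ 16.5 days.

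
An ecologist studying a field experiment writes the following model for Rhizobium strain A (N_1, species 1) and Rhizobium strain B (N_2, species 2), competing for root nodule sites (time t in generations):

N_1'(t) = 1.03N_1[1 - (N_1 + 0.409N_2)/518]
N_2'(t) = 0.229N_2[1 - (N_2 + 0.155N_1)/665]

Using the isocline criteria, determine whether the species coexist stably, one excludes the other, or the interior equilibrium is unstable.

Compare the nullcline intercepts: K1/α12 = 518/0.409 = 1270 > K2 = 665; K2/α21 = 665/0.155 = 4290 > K1 = 518.
Since both inequalities hold, each species can invade when rare, so the interior equilibrium is stable.

stable coexistence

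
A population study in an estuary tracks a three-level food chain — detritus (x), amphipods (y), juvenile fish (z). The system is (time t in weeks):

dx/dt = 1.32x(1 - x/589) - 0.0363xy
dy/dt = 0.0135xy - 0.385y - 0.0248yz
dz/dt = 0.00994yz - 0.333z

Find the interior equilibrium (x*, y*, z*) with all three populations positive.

x* ≈ 46.4, y* ≈ 33.5, z* ≈ 9.72

From dz/dt = 0: 0.00994y* = 0.333, so y* = 33.5.
From dx/dt = 0: 1.32(1 - x*/589) = 0.0363·33.5, giving x* = 589·(1 - 0.921) = 46.4.
From dy/dt = 0: 0.0135·46.4 - 0.385 = 0.0248z*, so z* = 0.241/0.0248 = 9.72.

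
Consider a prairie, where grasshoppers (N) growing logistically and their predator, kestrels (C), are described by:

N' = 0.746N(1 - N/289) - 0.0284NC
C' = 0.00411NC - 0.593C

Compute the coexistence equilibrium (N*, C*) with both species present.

From dC/dt = 0 with C > 0: 0.00411N* = 0.593, so N* = 144.
Substitute into dN/dt = 0: 0.746(1 - 144/289) = 0.0284C*.
The bracket is 0.501, giving C* = 0.374/0.0284 = 13.2.

N* ≈ 144, C* ≈ 13.2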